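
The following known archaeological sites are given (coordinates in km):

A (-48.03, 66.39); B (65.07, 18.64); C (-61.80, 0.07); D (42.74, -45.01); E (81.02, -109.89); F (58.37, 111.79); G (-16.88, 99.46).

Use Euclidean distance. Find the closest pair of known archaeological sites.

Pairwise distances:
A–B: 122.77 km
A–C: 67.73 km
A–D: 143.70 km
A–E: 218.47 km
A–F: 115.68 km
A–G: 45.43 km
B–C: 128.22 km
B–D: 67.45 km
B–E: 129.52 km
B–F: 93.39 km
B–G: 115.10 km
C–D: 113.85 km
C–E: 180.25 km
C–F: 164.08 km
C–G: 109.07 km
D–E: 75.33 km
D–F: 157.58 km
D–G: 156.29 km
E–F: 222.83 km
E–G: 231.11 km
F–G: 76.25 km
Closest pair: A–G at 45.43 km.

A and G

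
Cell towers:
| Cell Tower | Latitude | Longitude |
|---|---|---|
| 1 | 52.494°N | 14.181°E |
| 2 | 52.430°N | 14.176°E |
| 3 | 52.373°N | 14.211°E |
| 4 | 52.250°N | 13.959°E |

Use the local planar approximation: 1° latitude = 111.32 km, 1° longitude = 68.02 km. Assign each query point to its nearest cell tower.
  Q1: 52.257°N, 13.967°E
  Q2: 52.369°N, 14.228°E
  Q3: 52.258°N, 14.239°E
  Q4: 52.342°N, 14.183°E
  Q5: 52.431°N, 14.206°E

Q1 at 52.257°N, 13.967°E:
  1: 30.132 km
  2: 23.937 km
  3: 21.029 km
  4: 0.950 km
  → nearest: 4 (0.950 km)
Q2 at 52.369°N, 14.228°E:
  1: 14.278 km
  2: 7.656 km
  3: 1.239 km
  4: 22.589 km
  → nearest: 3 (1.239 km)
Q3 at 52.258°N, 14.239°E:
  1: 26.566 km
  2: 19.621 km
  3: 12.943 km
  4: 19.066 km
  → nearest: 3 (12.943 km)
Q4 at 52.342°N, 14.183°E:
  1: 16.921 km
  2: 9.808 km
  3: 3.942 km
  4: 18.359 km
  → nearest: 3 (3.942 km)
Q5 at 52.431°N, 14.206°E:
  1: 7.216 km
  2: 2.044 km
  3: 6.466 km
  4: 26.235 km
  → nearest: 2 (2.044 km)

Q1→4; Q2→3; Q3→3; Q4→3; Q5→2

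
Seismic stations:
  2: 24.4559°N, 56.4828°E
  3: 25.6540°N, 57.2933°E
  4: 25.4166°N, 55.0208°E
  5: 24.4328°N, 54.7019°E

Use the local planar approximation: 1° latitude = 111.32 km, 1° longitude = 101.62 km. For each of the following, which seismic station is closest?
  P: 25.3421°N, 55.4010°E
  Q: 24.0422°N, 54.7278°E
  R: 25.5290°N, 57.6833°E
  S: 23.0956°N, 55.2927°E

P at 25.3421°N, 55.4010°E:
  2: 147.7069 km
  3: 195.4050 km
  4: 39.5160 km
  5: 123.6657 km
  → nearest: 4 (39.5160 km)
Q at 24.0422°N, 54.7278°E:
  2: 184.1932 km
  3: 316.4826 km
  4: 155.8685 km
  5: 43.5612 km
  → nearest: 5 (43.5612 km)
R at 25.5290°N, 57.6833°E:
  2: 170.7420 km
  3: 42.0037 km
  4: 270.8524 km
  5: 326.6218 km
  → nearest: 3 (42.0037 km)
S at 23.0956°N, 55.2927°E:
  2: 193.7953 km
  3: 349.9185 km
  4: 259.8469 km
  5: 160.5082 km
  → nearest: 5 (160.5082 km)

P→4; Q→5; R→3; S→5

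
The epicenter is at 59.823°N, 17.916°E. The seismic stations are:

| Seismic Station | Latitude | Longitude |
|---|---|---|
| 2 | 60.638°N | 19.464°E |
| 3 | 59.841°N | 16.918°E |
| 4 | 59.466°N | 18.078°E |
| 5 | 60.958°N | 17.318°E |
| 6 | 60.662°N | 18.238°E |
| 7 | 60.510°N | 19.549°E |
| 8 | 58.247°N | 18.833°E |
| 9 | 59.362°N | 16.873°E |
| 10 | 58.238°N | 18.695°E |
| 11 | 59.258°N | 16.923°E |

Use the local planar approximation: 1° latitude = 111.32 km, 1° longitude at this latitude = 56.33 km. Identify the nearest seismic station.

Distances from 59.823°N, 17.916°E:
2: 125.836 km
3: 56.253 km
4: 40.775 km
5: 130.761 km
6: 95.142 km
7: 119.626 km
8: 182.887 km
9: 78.009 km
10: 181.817 km
11: 84.171 km
Minimum: 4 at 40.775 km.

4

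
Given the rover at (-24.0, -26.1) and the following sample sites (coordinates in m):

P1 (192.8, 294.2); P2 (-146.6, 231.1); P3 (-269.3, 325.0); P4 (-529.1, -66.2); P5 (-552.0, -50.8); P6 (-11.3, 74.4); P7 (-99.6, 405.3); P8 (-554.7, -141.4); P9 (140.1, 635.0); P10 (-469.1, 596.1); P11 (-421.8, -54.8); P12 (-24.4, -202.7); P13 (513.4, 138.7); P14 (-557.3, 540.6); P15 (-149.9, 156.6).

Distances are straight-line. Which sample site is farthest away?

P14

Distances from (-24.0, -26.1):
P1: √((216.8)² + (320.3)²) = √(47002.240 + 102592.090) = 386.8 m
P2: √((-122.6)² + (257.2)²) = √(15030.760 + 66151.840) = 284.9 m
P3: √((-245.3)² + (351.1)²) = √(60172.090 + 123271.210) = 428.3 m
P4: √((-505.1)² + (-40.1)²) = √(255126.010 + 1608.010) = 506.7 m
P5: √((-528.0)² + (-24.7)²) = √(278784.000 + 610.090) = 528.6 m
P6: √((12.7)² + (100.5)²) = √(161.290 + 10100.250) = 101.3 m
P7: √((-75.6)² + (431.4)²) = √(5715.360 + 186105.960) = 438.0 m
P8: √((-530.7)² + (-115.3)²) = √(281642.490 + 13294.090) = 543.1 m
P9: √((164.1)² + (661.1)²) = √(26928.810 + 437053.210) = 681.2 m
P10: √((-445.1)² + (622.2)²) = √(198114.010 + 387132.840) = 765.0 m
P11: √((-397.8)² + (-28.7)²) = √(158244.840 + 823.690) = 398.8 m
P12: √((-0.4)² + (-176.6)²) = √(0.160 + 31187.560) = 176.6 m
P13: √((537.4)² + (164.8)²) = √(288798.760 + 27159.040) = 562.1 m
P14: √((-533.3)² + (566.7)²) = √(284408.890 + 321148.890) = 778.2 m
P15: √((-125.9)² + (182.7)²) = √(15850.810 + 33379.290) = 221.9 m
Maximum: P14 at 778.2 m.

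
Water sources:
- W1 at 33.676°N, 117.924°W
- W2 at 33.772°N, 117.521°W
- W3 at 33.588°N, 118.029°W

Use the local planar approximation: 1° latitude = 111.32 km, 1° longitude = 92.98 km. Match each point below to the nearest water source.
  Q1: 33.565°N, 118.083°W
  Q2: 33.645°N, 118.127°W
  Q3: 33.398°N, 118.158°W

Q1→W3; Q2→W3; Q3→W3

Q1 at 33.565°N, 118.083°W:
  W1: 19.268 km
  W2: 57.110 km
  W3: 5.636 km
  → nearest: W3 (5.636 km)
Q2 at 33.645°N, 118.127°W:
  W1: 19.188 km
  W2: 58.092 km
  W3: 11.104 km
  → nearest: W3 (11.104 km)
Q3 at 33.398°N, 118.158°W:
  W1: 37.830 km
  W2: 72.397 km
  W3: 24.315 km
  → nearest: W3 (24.315 km)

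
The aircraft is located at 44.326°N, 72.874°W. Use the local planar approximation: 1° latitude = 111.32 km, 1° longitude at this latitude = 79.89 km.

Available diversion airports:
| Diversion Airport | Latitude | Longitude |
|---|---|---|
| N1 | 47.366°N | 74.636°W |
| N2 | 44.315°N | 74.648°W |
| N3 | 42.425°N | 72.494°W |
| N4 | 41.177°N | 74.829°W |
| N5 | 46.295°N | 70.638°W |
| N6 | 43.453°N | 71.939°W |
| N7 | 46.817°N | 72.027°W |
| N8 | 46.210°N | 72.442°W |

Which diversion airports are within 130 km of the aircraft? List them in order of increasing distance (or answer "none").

Distances from 44.326°N, 72.874°W:
N1: 366.522 km
N2: 141.730 km
N3: 213.786 km
N4: 383.766 km
N5: 282.761 km
N6: 122.573 km
N7: 285.435 km
N8: 212.548 km
Threshold 130 km: N6 (122.573 km) is within range.

N6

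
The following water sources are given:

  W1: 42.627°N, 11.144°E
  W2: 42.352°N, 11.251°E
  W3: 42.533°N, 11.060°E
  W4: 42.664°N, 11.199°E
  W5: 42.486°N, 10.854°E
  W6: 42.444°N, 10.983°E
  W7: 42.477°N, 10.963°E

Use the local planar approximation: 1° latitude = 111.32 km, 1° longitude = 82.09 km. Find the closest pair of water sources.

Pairwise distances:
W1–W2: 31.848 km
W1–W3: 12.532 km
W1–W4: 6.111 km
W1–W5: 28.515 km
W1–W6: 24.283 km
W1–W7: 22.352 km
W2–W3: 25.531 km
W2–W4: 34.993 km
W2–W5: 35.841 km
W2–W6: 24.267 km
W2–W7: 27.433 km
W3–W4: 18.517 km
W3–W5: 17.701 km
W3–W6: 11.752 km
W3–W7: 10.113 km
W4–W5: 34.565 km
W4–W6: 30.235 km
W4–W7: 28.437 km
W5–W6: 11.576 km
W5–W7: 9.004 km
W6–W7: 4.024 km
Closest pair: W6–W7 at 4.024 km.

W6 and W7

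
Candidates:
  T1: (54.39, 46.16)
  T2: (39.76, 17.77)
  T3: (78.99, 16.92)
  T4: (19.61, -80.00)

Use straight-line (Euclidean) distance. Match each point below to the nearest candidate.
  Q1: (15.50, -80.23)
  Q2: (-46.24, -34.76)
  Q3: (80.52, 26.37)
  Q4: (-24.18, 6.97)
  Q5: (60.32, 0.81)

Q1 at (15.50, -80.23):
  T1: √((38.89)² + (126.39)²) = √(1512.4321 + 15974.4321) = 132.24
  T2: √((24.26)² + (98.00)²) = √(588.5476 + 9604.0000) = 100.96
  T3: √((63.49)² + (97.15)²) = √(4030.9801 + 9438.1225) = 116.06
  T4: √((4.11)² + (0.23)²) = √(16.8921 + 0.0529) = 4.12
  → nearest: T4 (4.12)
Q2 at (-46.24, -34.76):
  T1: √((100.63)² + (80.92)²) = √(10126.3969 + 6548.0464) = 129.13
  T2: √((86.00)² + (52.53)²) = √(7396.0000 + 2759.4009) = 100.77
  T3: √((125.23)² + (51.68)²) = √(15682.5529 + 2670.8224) = 135.47
  T4: √((65.85)² + (-45.24)²) = √(4336.2225 + 2046.6576) = 79.89
  → nearest: T4 (79.89)
Q3 at (80.52, 26.37):
  T1: √((-26.13)² + (19.79)²) = √(682.7769 + 391.6441) = 32.78
  T2: √((-40.76)² + (-8.60)²) = √(1661.3776 + 73.9600) = 41.66
  T3: √((-1.53)² + (-9.45)²) = √(2.3409 + 89.3025) = 9.57
  T4: √((-60.91)² + (-106.37)²) = √(3710.0281 + 11314.5769) = 122.57
  → nearest: T3 (9.57)
Q4 at (-24.18, 6.97):
  T1: √((78.57)² + (39.19)²) = √(6173.2449 + 1535.8561) = 87.80
  T2: √((63.94)² + (10.80)²) = √(4088.3236 + 116.6400) = 64.85
  T3: √((103.17)² + (9.95)²) = √(10644.0489 + 99.0025) = 103.65
  T4: √((43.79)² + (-86.97)²) = √(1917.5641 + 7563.7809) = 97.37
  → nearest: T2 (64.85)
Q5 at (60.32, 0.81):
  T1: √((-5.93)² + (45.35)²) = √(35.1649 + 2056.6225) = 45.74
  T2: √((-20.56)² + (16.96)²) = √(422.7136 + 287.6416) = 26.65
  T3: √((18.67)² + (16.11)²) = √(348.5689 + 259.5321) = 24.66
  T4: √((-40.71)² + (-80.81)²) = √(1657.3041 + 6530.2561) = 90.49
  → nearest: T3 (24.66)

Q1→T4; Q2→T4; Q3→T3; Q4→T2; Q5→T3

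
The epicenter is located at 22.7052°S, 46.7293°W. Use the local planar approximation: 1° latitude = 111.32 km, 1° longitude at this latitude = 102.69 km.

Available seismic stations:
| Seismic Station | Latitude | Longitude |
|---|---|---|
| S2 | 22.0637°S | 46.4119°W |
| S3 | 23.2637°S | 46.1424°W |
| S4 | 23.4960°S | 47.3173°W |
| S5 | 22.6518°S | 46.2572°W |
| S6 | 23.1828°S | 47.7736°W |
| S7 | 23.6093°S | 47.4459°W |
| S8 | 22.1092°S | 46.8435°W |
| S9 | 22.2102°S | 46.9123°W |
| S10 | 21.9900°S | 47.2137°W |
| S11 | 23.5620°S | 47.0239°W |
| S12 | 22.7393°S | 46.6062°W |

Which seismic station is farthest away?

S7

Distances from 22.7052°S, 46.7293°W:
S2: √((0.6415·111.32)² + (0.3174·102.69)²) = √(5099.642323 + 1062.356190) = 78.4984 km
S3: √((-0.5585·111.32)² + (0.5869·102.69)²) = √(3865.384940 + 3632.323552) = 86.5893 km
S4: √((-0.7908·111.32)² + (-0.5880·102.69)²) = √(7749.607671 + 3645.952110) = 106.7500 km
S5: √((0.0534·111.32)² + (0.4721·102.69)²) = √(35.336938 + 2350.305455) = 48.8430 km
S6: √((-0.4776·111.32)² + (-1.0443·102.69)²) = √(2826.669492 + 11500.238939) = 119.6951 km
S7: √((-0.9041·111.32)² + (-0.7166·102.69)²) = √(10129.297667 + 5415.142821) = 124.6773 km
S8: √((0.5960·111.32)² + (-0.1142·102.69)²) = √(4401.887255 + 137.527173) = 67.3752 km
S9: √((0.4950·111.32)² + (-0.1830·102.69)²) = √(3036.384692 + 353.149412) = 58.2197 km
S10: √((0.7152·111.32)² + (-0.4844·102.69)²) = √(6338.717647 + 2474.369630) = 93.8780 km
S11: √((-0.8568·111.32)² + (-0.2946·102.69)²) = √(9097.149063 + 915.212183) = 100.0618 km
S12: √((-0.0341·111.32)² + (0.1231·102.69)²) = √(14.409707 + 159.798395) = 13.1988 km
Maximum: S7 at 124.6773 km.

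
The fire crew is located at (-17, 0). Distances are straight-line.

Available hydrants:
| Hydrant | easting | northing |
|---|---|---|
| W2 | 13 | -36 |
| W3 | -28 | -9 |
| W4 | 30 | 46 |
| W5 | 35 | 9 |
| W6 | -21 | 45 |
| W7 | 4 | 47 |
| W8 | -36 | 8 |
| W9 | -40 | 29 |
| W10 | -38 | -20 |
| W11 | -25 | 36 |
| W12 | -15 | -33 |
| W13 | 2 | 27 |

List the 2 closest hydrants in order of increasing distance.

Distances from (-17, 0):
W2: √((30)² + (-36)²) = √(900.000 + 1296.000) = 46.9
W3: √((-11)² + (-9)²) = √(121.000 + 81.000) = 14.2
W4: √((47)² + (46)²) = √(2209.000 + 2116.000) = 65.8
W5: √((52)² + (9)²) = √(2704.000 + 81.000) = 52.8
W6: √((-4)² + (45)²) = √(16.000 + 2025.000) = 45.2
W7: √((21)² + (47)²) = √(441.000 + 2209.000) = 51.5
W8: √((-19)² + (8)²) = √(361.000 + 64.000) = 20.6
W9: √((-23)² + (29)²) = √(529.000 + 841.000) = 37.0
W10: √((-21)² + (-20)²) = √(441.000 + 400.000) = 29.0
W11: √((-8)² + (36)²) = √(64.000 + 1296.000) = 36.9
W12: √((2)² + (-33)²) = √(4.000 + 1089.000) = 33.1
W13: √((19)² + (27)²) = √(361.000 + 729.000) = 33.0
Sorted: W3 (14.2) < W8 (20.6) < W10 (29.0) < W13 (33.0) < …

W3, W8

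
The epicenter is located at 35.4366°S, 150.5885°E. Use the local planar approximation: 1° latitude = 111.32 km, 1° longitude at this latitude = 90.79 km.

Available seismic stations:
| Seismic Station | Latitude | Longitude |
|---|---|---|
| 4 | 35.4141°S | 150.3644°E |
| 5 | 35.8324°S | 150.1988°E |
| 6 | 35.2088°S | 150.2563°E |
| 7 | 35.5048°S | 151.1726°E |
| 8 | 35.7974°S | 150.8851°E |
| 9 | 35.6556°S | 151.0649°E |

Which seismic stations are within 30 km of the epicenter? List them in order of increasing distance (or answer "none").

Distances from 35.4366°S, 150.5885°E:
4: √((0.0225·111.32)² + (-0.2241·90.79)²) = √(6.273522 + 413.961303) = 20.4996 km
5: √((-0.3958·111.32)² + (-0.3897·90.79)²) = √(1941.323783 + 1251.805467) = 56.5078 km
6: √((0.2278·111.32)² + (-0.3322·90.79)²) = √(643.063463 + 909.652020) = 39.4045 km
7: √((-0.0682·111.32)² + (0.5841·90.79)²) = √(57.638828 + 2812.227461) = 53.5711 km
8: √((-0.3608·111.32)² + (0.2966·90.79)²) = √(1613.167460 + 725.134095) = 48.3560 km
9: √((-0.2190·111.32)² + (0.4764·90.79)²) = √(594.339542 + 1870.766300) = 49.6498 km
Threshold 30 km: 4 (20.4996 km) is within range.

4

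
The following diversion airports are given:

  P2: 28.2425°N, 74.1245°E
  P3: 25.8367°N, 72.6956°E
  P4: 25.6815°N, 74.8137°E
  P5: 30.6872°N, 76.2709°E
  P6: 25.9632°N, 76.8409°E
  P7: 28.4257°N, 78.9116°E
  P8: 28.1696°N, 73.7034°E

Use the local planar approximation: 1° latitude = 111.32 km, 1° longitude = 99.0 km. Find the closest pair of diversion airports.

Pairwise distances:
P2–P3: √((-2.4058·111.32)² + (-1.4289·99.0)²) = √(71724.154340 + 20011.242813) = 302.8785 km
P2–P4: √((-2.5610·111.32)² + (0.6892·99.0)²) = √(81276.604594 + 4655.442069) = 293.1417 km
P2–P5: √((2.4447·111.32)² + (2.1464·99.0)²) = √(74062.358913 + 45153.530041) = 345.2765 km
P2–P6: √((-2.2793·111.32)² + (2.7164·99.0)²) = √(64379.763406 + 72319.902637) = 369.7292 km
P2–P7: √((0.1832·111.32)² + (4.7871·99.0)²) = √(415.908057 + 224602.915144) = 474.3615 km
P2–P8: √((-0.0729·111.32)² + (-0.4211·99.0)²) = √(65.856925 + 1737.964383) = 42.4714 km
P3–P4: √((-0.1552·111.32)² + (2.1181·99.0)²) = √(298.490030 + 43970.692926) = 210.4024 km
P3–P5: √((4.8505·111.32)² + (3.5753·99.0)²) = √(291554.274593 + 125283.929652) = 645.6301 km
P3–P6: √((0.1265·111.32)² + (4.1453·99.0)²) = √(198.302161 + 168415.601994) = 410.6262 km
P3–P7: √((2.5890·111.32)² + (6.2160·99.0)²) = √(83063.551528 + 378697.467456) = 679.5300 km
P3–P8: √((2.3329·111.32)² + (1.0078·99.0)²) = √(67443.273506 + 9954.491893) = 278.2045 km
P4–P5: √((5.0057·111.32)² + (1.4572·99.0)²) = √(310510.314738 + 20811.755464) = 575.6058 km
P4–P6: √((0.2817·111.32)² + (2.0272·99.0)²) = √(983.377097 + 40277.599972) = 203.1280 km
P4–P7: √((2.7442·111.32)² + (4.0979·99.0)²) = √(93320.684429 + 164586.080002) = 507.8452 km
P4–P8: √((2.4881·111.32)² + (-1.1103·99.0)²) = √(76715.312378 + 12082.340448) = 297.9894 km
P5–P6: √((-4.7240·111.32)² + (0.5700·99.0)²) = √(276545.230815 + 3184.344900) = 528.8947 km
P5–P7: √((-2.2615·111.32)² + (2.6407·99.0)²) = √(63378.153130 + 68345.278898) = 362.9372 km
P5–P8: √((-2.5176·111.32)² + (-2.5675·99.0)²) = √(78545.237121 + 64608.743306) = 378.3569 km
P6–P7: √((2.4625·111.32)² + (2.0707·99.0)²) = √(75144.789750 + 42024.713000) = 342.3003 km
P6–P8: √((2.2064·111.32)² + (-3.1375·99.0)²) = √(60327.439528 + 96480.125156) = 395.9893 km
P7–P8: √((-0.2561·111.32)² + (-5.2082·99.0)²) = √(812.766046 + 265855.528299) = 516.3994 km
Closest pair: P2–P8 at 42.4714 km.

P2 and P8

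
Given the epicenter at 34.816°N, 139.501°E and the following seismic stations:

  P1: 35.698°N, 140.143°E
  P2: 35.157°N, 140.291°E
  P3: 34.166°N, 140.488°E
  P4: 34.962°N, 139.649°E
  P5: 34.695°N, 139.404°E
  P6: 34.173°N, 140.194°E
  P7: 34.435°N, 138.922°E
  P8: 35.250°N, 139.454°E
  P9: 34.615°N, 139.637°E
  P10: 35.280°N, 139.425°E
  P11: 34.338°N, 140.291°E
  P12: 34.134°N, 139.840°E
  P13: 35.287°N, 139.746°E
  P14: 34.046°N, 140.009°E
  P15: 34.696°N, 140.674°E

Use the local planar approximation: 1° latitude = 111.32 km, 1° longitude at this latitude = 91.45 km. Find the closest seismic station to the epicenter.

Distances from 34.816°N, 139.501°E:
P1: √((0.882·111.32)² + (0.642·91.45)²) = √(9640.14498 + 3446.96978) = 114.399 km
P2: √((0.341·111.32)² + (0.790·91.45)²) = √(1440.97071 + 5219.41227) = 81.611 km
P3: √((-0.650·111.32)² + (0.987·91.45)²) = √(5235.68016 + 8147.07520) = 115.684 km
P4: √((0.146·111.32)² + (0.148·91.45)²) = √(264.15091 + 183.18540) = 21.150 km
P5: √((-0.121·111.32)² + (-0.097·91.45)²) = √(181.43336 + 78.68843) = 16.128 km
P6: √((-0.643·111.32)² + (0.693·91.45)²) = √(5123.51888 + 4016.37161) = 95.603 km
P7: √((-0.381·111.32)² + (-0.579·91.45)²) = √(1798.85578 + 2803.65485) = 67.842 km
P8: √((0.434·111.32)² + (-0.047·91.45)²) = √(2334.13437 + 18.47409) = 48.504 km
P9: √((-0.201·111.32)² + (0.136·91.45)²) = √(500.65495 + 154.68394) = 25.600 km
P10: √((0.464·111.32)² + (-0.076·91.45)²) = √(2667.97869 + 48.30528) = 52.118 km
P11: √((-0.478·111.32)² + (0.790·91.45)²) = √(2831.40626 + 5219.41227) = 89.726 km
P12: √((-0.682·111.32)² + (0.339·91.45)²) = √(5763.88284 + 961.09610) = 82.006 km
P13: √((0.471·111.32)² + (0.245·91.45)²) = √(2749.08526 + 501.99523) = 57.018 km
P14: √((-0.770·111.32)² + (0.508·91.45)²) = √(7347.30123 + 2158.21568) = 97.496 km
P15: √((-0.120·111.32)² + (1.173·91.45)²) = √(178.44685 + 11507.03526) = 108.099 km
Minimum: P5 at 16.128 km.

P5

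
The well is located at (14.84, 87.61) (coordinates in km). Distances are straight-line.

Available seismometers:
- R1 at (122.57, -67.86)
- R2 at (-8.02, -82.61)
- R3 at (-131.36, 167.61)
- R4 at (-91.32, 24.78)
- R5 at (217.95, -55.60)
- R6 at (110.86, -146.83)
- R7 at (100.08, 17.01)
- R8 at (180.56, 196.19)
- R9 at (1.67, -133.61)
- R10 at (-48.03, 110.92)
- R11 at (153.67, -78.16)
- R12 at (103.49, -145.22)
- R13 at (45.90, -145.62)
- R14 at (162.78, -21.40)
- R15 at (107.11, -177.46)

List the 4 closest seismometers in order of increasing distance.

Distances from (14.84, 87.61):
R1: √((107.73)² + (-155.47)²) = √(11605.7529 + 24170.9209) = 189.15 km
R2: √((-22.86)² + (-170.22)²) = √(522.5796 + 28974.8484) = 171.75 km
R3: √((-146.20)² + (80.00)²) = √(21374.4400 + 6400.0000) = 166.66 km
R4: √((-106.16)² + (-62.83)²) = √(11269.9456 + 3947.6089) = 123.36 km
R5: √((203.11)² + (-143.21)²) = √(41253.6721 + 20509.1041) = 248.52 km
R6: √((96.02)² + (-234.44)²) = √(9219.8404 + 54962.1136) = 253.34 km
R7: √((85.24)² + (-70.60)²) = √(7265.8576 + 4984.3600) = 110.68 km
R8: √((165.72)² + (108.58)²) = √(27463.1184 + 11789.6164) = 198.12 km
R9: √((-13.17)² + (-221.22)²) = √(173.4489 + 48938.2884) = 221.61 km
R10: √((-62.87)² + (23.31)²) = √(3952.6369 + 543.3561) = 67.05 km
R11: √((138.83)² + (-165.77)²) = √(19273.7689 + 27479.6929) = 216.23 km
R12: √((88.65)² + (-232.83)²) = √(7858.8225 + 54209.8089) = 249.14 km
R13: √((31.06)² + (-233.23)²) = √(964.7236 + 54396.2329) = 235.29 km
R14: √((147.94)² + (-109.01)²) = √(21886.2436 + 11883.1801) = 183.76 km
R15: √((92.27)² + (-265.07)²) = √(8513.7529 + 70262.1049) = 280.67 km
Sorted: R10 (67.05 km) < R7 (110.68 km) < R4 (123.36 km) < R3 (166.66 km) < R2 (171.75 km) < R14 (183.76 km) < …

R10, R7, R4, R3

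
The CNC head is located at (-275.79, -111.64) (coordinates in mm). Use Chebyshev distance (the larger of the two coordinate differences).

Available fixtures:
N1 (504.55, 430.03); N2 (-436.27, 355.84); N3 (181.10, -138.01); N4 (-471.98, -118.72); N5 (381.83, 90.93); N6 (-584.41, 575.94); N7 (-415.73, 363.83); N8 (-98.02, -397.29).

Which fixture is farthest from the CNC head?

N1

Distances from (-275.79, -111.64):
N1: 780.34 mm
N2: 467.48 mm
N3: 456.89 mm
N4: 196.19 mm
N5: 657.62 mm
N6: 687.58 mm
N7: 475.47 mm
N8: 285.65 mm
Maximum: N1 at 780.34 mm.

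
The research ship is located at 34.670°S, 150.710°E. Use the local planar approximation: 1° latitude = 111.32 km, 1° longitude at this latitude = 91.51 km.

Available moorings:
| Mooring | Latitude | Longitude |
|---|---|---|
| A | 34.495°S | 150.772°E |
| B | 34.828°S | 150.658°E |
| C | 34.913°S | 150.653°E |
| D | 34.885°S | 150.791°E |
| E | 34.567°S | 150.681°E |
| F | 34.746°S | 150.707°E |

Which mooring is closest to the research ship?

Distances from 34.670°S, 150.710°E:
A: 20.290 km
B: 18.221 km
C: 27.549 km
D: 25.055 km
E: 11.769 km
F: 8.465 km
Minimum: F at 8.465 km.

F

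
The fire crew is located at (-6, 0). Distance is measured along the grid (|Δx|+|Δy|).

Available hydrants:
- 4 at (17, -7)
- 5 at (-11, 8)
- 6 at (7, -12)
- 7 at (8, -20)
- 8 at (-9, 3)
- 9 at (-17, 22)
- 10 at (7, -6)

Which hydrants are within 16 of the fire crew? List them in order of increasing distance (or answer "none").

Distances from (-6, 0):
4: |23| + |-7| = 23 + 7 = 30
5: |-5| + |8| = 5 + 8 = 13
6: |13| + |-12| = 13 + 12 = 25
7: |14| + |-20| = 14 + 20 = 34
8: |-3| + |3| = 3 + 3 = 6
9: |-11| + |22| = 11 + 22 = 33
10: |13| + |-6| = 13 + 6 = 19
Threshold 16: 8 (6), 5 (13) are within range.

8, 5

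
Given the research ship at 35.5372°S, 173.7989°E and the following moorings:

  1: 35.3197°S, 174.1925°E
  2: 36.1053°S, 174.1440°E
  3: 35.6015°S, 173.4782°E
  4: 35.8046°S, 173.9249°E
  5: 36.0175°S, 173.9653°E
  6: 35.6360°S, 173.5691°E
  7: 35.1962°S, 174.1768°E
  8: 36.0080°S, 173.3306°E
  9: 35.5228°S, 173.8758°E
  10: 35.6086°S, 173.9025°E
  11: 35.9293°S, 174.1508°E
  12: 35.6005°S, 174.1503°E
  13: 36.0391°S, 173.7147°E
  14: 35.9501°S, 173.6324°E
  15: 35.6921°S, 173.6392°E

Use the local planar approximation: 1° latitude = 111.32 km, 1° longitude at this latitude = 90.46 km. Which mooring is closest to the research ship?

Distances from 35.5372°S, 173.7989°E:
1: 43.0575 km
2: 70.5263 km
3: 29.8805 km
4: 31.8745 km
5: 55.5455 km
6: 23.5179 km
7: 51.0840 km
8: 67.3894 km
9: 7.1387 km
10: 12.2883 km
11: 54.0234 km
12: 32.5593 km
13: 56.3883 km
14: 48.3688 km
15: 22.4953 km
Minimum: 9 at 7.1387 km.

9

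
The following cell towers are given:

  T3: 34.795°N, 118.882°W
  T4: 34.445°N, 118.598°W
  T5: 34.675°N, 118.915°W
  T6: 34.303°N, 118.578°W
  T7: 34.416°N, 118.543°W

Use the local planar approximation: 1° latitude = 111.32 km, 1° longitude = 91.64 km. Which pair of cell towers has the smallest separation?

Pairwise distances:
T3–T4: √((-0.350·111.32)² + (0.284·91.64)²) = √(1518.03744 + 677.34018) = 46.855 km
T3–T5: √((-0.120·111.32)² + (-0.033·91.64)²) = √(178.44685 + 9.14530) = 13.696 km
T3–T6: √((-0.492·111.32)² + (0.304·91.64)²) = √(2999.69156 + 776.09937) = 61.447 km
T3–T7: √((-0.379·111.32)² + (0.339·91.64)²) = √(1780.01973 + 965.09387) = 52.394 km
T4–T5: √((0.230·111.32)² + (-0.317·91.64)²) = √(655.54433 + 843.89553) = 38.723 km
T4–T6: √((-0.142·111.32)² + (0.020·91.64)²) = √(249.87516 + 3.35916) = 15.913 km
T4–T7: √((-0.029·111.32)² + (0.055·91.64)²) = √(10.42179 + 25.40362) = 5.985 km
T5–T6: √((-0.372·111.32)² + (0.337·91.64)²) = √(1714.87423 + 953.73992) = 51.659 km
T5–T7: √((-0.259·111.32)² + (0.372·91.64)²) = √(831.27730 + 1162.13355) = 44.648 km
T6–T7: √((0.113·111.32)² + (0.035·91.64)²) = √(158.23527 + 10.28741) = 12.982 km
Closest pair: T4–T7 at 5.985 km.

T4 and T7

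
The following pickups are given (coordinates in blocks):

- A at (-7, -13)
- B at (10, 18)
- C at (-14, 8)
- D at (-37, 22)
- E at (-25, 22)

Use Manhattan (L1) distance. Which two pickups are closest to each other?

Pairwise distances:
D–E: |12| + |0| = 12 + 0 = 12 blocks
C–E: |-11| + |14| = 11 + 14 = 25 blocks
A–C: |-7| + |21| = 7 + 21 = 28 blocks
B–C: |-24| + |-10| = 24 + 10 = 34 blocks
C–D: |-23| + |14| = 23 + 14 = 37 blocks
B–E: |-35| + |4| = 35 + 4 = 39 blocks
A–B: |17| + |31| = 17 + 31 = 48 blocks
B–D: |-47| + |4| = 47 + 4 = 51 blocks
A–E: |-18| + |35| = 18 + 35 = 53 blocks
A–D: |-30| + |35| = 30 + 35 = 65 blocks
Closest pair: D–E at 12 blocks.

D and E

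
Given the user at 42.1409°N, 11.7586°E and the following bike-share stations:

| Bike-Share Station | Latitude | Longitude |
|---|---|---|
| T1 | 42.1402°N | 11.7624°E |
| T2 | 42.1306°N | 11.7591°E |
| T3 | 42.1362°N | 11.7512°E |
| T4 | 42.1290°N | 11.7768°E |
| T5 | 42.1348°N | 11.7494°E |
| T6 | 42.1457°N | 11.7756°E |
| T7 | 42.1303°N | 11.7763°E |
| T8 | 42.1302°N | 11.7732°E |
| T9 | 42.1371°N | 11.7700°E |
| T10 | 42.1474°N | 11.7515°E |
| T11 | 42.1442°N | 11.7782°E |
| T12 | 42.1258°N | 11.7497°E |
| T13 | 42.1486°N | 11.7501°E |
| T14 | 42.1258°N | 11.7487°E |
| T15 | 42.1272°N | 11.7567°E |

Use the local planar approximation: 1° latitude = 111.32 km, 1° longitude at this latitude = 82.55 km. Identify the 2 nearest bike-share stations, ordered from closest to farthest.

T1, T3

Distances from 42.1409°N, 11.7586°E:
T1: 0.3232 km
T2: 1.1473 km
T3: 0.8043 km
T4: 2.0030 km
T5: 1.0188 km
T6: 1.5016 km
T7: 1.8781 km
T8: 1.6945 km
T9: 1.0318 km
T10: 0.9312 km
T11: 1.6592 km
T12: 1.8345 km
T13: 1.1077 km
T14: 1.8691 km
T15: 1.5331 km
Sorted: T1 (0.3232 km) < T3 (0.8043 km) < T10 (0.9312 km) < T5 (1.0188 km) < …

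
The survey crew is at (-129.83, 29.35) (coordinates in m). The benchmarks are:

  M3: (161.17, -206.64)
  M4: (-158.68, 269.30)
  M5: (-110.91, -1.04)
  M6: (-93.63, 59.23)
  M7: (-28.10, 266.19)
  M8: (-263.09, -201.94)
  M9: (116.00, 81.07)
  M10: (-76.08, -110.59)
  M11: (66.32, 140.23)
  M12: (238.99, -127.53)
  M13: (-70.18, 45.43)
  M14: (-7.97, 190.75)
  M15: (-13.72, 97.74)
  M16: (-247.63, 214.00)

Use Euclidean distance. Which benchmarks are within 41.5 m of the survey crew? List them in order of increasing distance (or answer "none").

Distances from (-129.83, 29.35):
M3: √((291.00)² + (-235.99)²) = √(84681.0000 + 55691.2801) = 374.66 m
M4: √((-28.85)² + (239.95)²) = √(832.3225 + 57576.0025) = 241.68 m
M5: √((18.92)² + (-30.39)²) = √(357.9664 + 923.5521) = 35.80 m
M6: √((36.20)² + (29.88)²) = √(1310.4400 + 892.8144) = 46.94 m
M7: √((101.73)² + (236.84)²) = √(10348.9929 + 56093.1856) = 257.76 m
M8: √((-133.26)² + (-231.29)²) = √(17758.2276 + 53495.0641) = 266.93 m
M9: √((245.83)² + (51.72)²) = √(60432.3889 + 2674.9584) = 251.21 m
M10: √((53.75)² + (-139.94)²) = √(2889.0625 + 19583.2036) = 149.91 m
M11: √((196.15)² + (110.88)²) = √(38474.8225 + 12294.3744) = 225.32 m
M12: √((368.82)² + (-156.88)²) = √(136028.1924 + 24611.3344) = 400.80 m
M13: √((59.65)² + (16.08)²) = √(3558.1225 + 258.5664) = 61.78 m
M14: √((121.86)² + (161.40)²) = √(14849.8596 + 26049.9600) = 202.24 m
M15: √((116.11)² + (68.39)²) = √(13481.5321 + 4677.1921) = 134.75 m
M16: √((-117.80)² + (184.65)²) = √(13876.8400 + 34095.6225) = 219.03 m
Threshold 41.5 m: M5 (35.80 m) is within range.

M5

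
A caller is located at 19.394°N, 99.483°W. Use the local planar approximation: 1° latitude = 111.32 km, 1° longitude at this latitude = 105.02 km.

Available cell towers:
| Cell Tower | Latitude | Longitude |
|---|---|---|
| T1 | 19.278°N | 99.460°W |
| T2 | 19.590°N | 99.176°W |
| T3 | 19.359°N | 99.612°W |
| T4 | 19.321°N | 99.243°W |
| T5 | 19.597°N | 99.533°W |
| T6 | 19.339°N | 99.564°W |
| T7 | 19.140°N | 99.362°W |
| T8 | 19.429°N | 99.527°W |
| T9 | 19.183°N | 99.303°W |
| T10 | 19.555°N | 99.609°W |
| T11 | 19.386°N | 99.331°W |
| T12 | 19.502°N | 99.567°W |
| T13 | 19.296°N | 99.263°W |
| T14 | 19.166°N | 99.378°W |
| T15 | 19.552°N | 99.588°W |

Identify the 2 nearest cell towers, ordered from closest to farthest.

Distances from 19.394°N, 99.483°W:
T1: 13.137 km
T2: 38.930 km
T3: 14.097 km
T4: 26.482 km
T5: 23.200 km
T6: 10.481 km
T7: 31.000 km
T8: 6.044 km
T9: 30.151 km
T10: 22.278 km
T11: 15.988 km
T12: 14.912 km
T13: 25.550 km
T14: 27.673 km
T15: 20.759 km
Sorted: T8 (6.044 km) < T6 (10.481 km) < T1 (13.137 km) < T3 (14.097 km) < …

T8, T6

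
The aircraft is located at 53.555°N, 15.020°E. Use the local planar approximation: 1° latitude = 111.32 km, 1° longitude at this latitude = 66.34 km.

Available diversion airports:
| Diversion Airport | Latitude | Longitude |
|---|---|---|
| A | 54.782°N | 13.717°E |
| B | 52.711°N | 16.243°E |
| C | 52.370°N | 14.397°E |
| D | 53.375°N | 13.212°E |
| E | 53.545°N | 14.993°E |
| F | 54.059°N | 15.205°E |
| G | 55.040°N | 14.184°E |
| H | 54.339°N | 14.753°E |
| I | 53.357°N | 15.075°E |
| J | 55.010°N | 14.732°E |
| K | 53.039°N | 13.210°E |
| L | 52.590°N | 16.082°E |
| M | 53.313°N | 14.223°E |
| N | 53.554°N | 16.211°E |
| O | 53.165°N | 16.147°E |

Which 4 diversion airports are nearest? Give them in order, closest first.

Distances from 53.555°N, 15.020°E:
A: 161.644 km
B: 124.137 km
C: 138.237 km
D: 121.605 km
E: 2.109 km
F: 57.432 km
G: 174.365 km
H: 89.054 km
I: 22.341 km
J: 163.094 km
K: 133.107 km
L: 128.466 km
M: 59.340 km
N: 79.011 km
O: 86.456 km
Sorted: E (2.109 km) < I (22.341 km) < F (57.432 km) < M (59.340 km) < N (79.011 km) < O (86.456 km) < …

E, I, F, M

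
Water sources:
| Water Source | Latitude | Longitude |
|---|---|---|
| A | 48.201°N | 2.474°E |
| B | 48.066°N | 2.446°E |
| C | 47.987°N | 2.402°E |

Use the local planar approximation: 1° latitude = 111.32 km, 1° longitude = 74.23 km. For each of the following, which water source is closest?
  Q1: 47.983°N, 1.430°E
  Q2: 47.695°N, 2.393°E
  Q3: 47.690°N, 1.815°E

Q1→C; Q2→C; Q3→C

Q1 at 47.983°N, 1.430°E:
  A: 81.207 km
  B: 75.982 km
  C: 72.153 km
  → nearest: C (72.153 km)
Q2 at 47.695°N, 2.393°E:
  A: 56.648 km
  B: 41.487 km
  C: 32.512 km
  → nearest: C (32.512 km)
Q3 at 47.690°N, 1.815°E:
  A: 75.025 km
  B: 62.816 km
  C: 54.696 km
  → nearest: C (54.696 km)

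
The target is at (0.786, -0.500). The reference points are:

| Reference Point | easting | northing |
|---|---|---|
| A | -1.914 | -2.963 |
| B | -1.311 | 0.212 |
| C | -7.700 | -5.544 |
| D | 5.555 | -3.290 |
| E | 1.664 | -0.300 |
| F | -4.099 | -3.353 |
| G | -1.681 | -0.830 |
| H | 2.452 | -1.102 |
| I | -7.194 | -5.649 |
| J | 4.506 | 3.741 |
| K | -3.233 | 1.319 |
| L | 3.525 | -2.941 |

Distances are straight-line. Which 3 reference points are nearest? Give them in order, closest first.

E, H, B

Distances from (0.786, -0.500):
A: √((-2.700)² + (-2.463)²) = √(7.29000 + 6.06637) = 3.655
B: √((-2.097)² + (0.712)²) = √(4.39741 + 0.50694) = 2.215
C: √((-8.486)² + (-5.044)²) = √(72.01220 + 25.44194) = 9.872
D: √((4.769)² + (-2.790)²) = √(22.74336 + 7.78410) = 5.525
E: √((0.878)² + (0.200)²) = √(0.77088 + 0.04000) = 0.900
F: √((-4.885)² + (-2.853)²) = √(23.86322 + 8.13961) = 5.657
G: √((-2.467)² + (-0.330)²) = √(6.08609 + 0.10890) = 2.489
H: √((1.666)² + (-0.602)²) = √(2.77556 + 0.36240) = 1.771
I: √((-7.980)² + (-5.149)²) = √(63.68040 + 26.51220) = 9.497
J: √((3.720)² + (4.241)²) = √(13.83840 + 17.98608) = 5.641
K: √((-4.019)² + (1.819)²) = √(16.15236 + 3.30876) = 4.411
L: √((2.739)² + (-2.441)²) = √(7.50212 + 5.95848) = 3.669
Sorted: E (0.900) < H (1.771) < B (2.215) < G (2.489) < A (3.655) < …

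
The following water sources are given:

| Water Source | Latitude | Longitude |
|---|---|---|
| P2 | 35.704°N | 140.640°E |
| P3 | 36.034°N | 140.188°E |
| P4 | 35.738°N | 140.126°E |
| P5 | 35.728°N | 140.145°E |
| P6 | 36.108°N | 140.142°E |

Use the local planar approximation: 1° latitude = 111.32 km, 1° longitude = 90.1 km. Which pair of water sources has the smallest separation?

Pairwise distances:
P2–P3: √((0.330·111.32)² + (-0.452·90.1)²) = √(1349.50431 + 1658.54192) = 54.846 km
P2–P4: √((0.034·111.32)² + (-0.514·90.1)²) = √(14.32532 + 2144.74577) = 46.466 km
P2–P5: √((0.024·111.32)² + (-0.495·90.1)²) = √(7.13787 + 1989.11540) = 44.679 km
P2–P6: √((0.404·111.32)² + (-0.498·90.1)²) = √(2022.59591 + 2013.29895) = 63.529 km
P3–P4: √((-0.296·111.32)² + (-0.062·90.1)²) = √(1085.74995 + 31.20563) = 33.421 km
P3–P5: √((-0.306·111.32)² + (-0.043·90.1)²) = √(1160.35065 + 15.01020) = 34.284 km
P3–P6: √((0.074·111.32)² + (-0.046·90.1)²) = √(67.85937 + 17.17771) = 9.222 km
P4–P5: √((-0.010·111.32)² + (0.019·90.1)²) = √(1.23921 + 2.93060) = 2.042 km
P4–P6: √((0.370·111.32)² + (0.016·90.1)²) = √(1696.48429 + 2.07821) = 41.214 km
P5–P6: √((0.380·111.32)² + (-0.003·90.1)²) = √(1789.42536 + 0.07306) = 42.302 km
Closest pair: P4–P5 at 2.042 km.

P4 and P5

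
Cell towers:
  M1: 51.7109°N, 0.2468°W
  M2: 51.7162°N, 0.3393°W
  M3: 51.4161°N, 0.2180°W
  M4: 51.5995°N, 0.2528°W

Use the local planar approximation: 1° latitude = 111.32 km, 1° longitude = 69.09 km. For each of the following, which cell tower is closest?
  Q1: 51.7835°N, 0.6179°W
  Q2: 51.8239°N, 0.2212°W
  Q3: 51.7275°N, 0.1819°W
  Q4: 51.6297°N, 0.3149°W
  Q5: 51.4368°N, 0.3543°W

Q1 at 51.7835°N, 0.6179°W:
  M1: √((-0.0726·111.32)² + (0.3711·69.09)²) = √(65.316008 + 657.373653) = 26.8829 km
  M2: √((-0.0673·111.32)² + (0.2786·69.09)²) = √(56.127607 + 370.503751) = 20.6551 km
  M3: √((-0.3674·111.32)² + (0.3999·69.09)²) = √(1672.725583 + 763.366669) = 49.3568 km
  M4: √((-0.1840·111.32)² + (0.3651·69.09)²) = √(419.548373 + 636.288467) = 32.4936 km
  → nearest: M2 (20.6551 km)
Q2 at 51.8239°N, 0.2212°W:
  M1: √((-0.1130·111.32)² + (-0.0256·69.09)²) = √(158.235266 + 3.128314) = 12.7029 km
  M2: √((-0.1077·111.32)² + (-0.1181·69.09)²) = √(143.740053 + 66.577914) = 14.5023 km
  M3: √((-0.4078·111.32)² + (0.0032·69.09)²) = √(2060.823691 + 0.048880) = 45.3968 km
  M4: √((-0.2244·111.32)² + (-0.0316·69.09)²) = √(624.010792 + 4.766554) = 25.0754 km
  → nearest: M1 (12.7029 km)
Q3 at 51.7275°N, 0.1819°W:
  M1: √((-0.0166·111.32)² + (-0.0649·69.09)²) = √(3.414779 + 20.105727) = 4.8498 km
  M2: √((-0.0113·111.32)² + (-0.1574·69.09)²) = √(1.582353 + 118.260536) = 10.9473 km
  M3: √((-0.3114·111.32)² + (-0.0361·69.09)²) = √(1201.665553 + 6.220779) = 34.7547 km
  M4: √((-0.1280·111.32)² + (-0.0709·69.09)²) = √(203.032861 + 23.995116) = 15.0674 km
  → nearest: M1 (4.8498 km)
Q4 at 51.6297°N, 0.3149°W:
  M1: √((0.0812·111.32)² + (0.0681·69.09)²) = √(81.706847 + 22.137298) = 10.1904 km
  M2: √((0.0865·111.32)² + (-0.0244·69.09)²) = √(92.721107 + 2.841908) = 9.7756 km
  M3: √((-0.2136·111.32)² + (0.0969·69.09)²) = √(565.391001 + 44.820628) = 24.7025 km
  M4: √((-0.0302·111.32)² + (0.0621·69.09)²) = √(11.302130 + 18.408296) = 5.4507 km
  → nearest: M4 (5.4507 km)
Q5 at 51.4368°N, 0.3543°W:
  M1: √((0.2741·111.32)² + (0.1075·69.09)²) = √(931.031696 + 55.162928) = 31.4037 km
  M2: √((0.2794·111.32)² + (0.0150·69.09)²) = √(967.384665 + 1.074021) = 31.1201 km
  M3: √((-0.0207·111.32)² + (0.1363·69.09)²) = √(5.309909 + 88.679267) = 9.6948 km
  M4: √((0.1627·111.32)² + (0.1015·69.09)²) = √(328.035995 + 49.177050) = 19.4220 km
  → nearest: M3 (9.6948 km)

Q1→M2; Q2→M1; Q3→M1; Q4→M4; Q5→M3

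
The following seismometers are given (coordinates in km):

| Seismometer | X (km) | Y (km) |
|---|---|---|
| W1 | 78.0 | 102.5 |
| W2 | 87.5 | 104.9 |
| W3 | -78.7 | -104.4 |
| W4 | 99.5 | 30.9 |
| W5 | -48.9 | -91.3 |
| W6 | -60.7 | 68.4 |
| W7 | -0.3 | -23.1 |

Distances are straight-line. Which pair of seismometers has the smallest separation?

W1 and W2

Pairwise distances:
W1–W2: √((9.5)² + (2.4)²) = √(90.250 + 5.760) = 9.8 km
W1–W3: √((-156.7)² + (-206.9)²) = √(24554.890 + 42807.610) = 259.5 km
W1–W4: √((21.5)² + (-71.6)²) = √(462.250 + 5126.560) = 74.8 km
W1–W5: √((-126.9)² + (-193.8)²) = √(16103.610 + 37558.440) = 231.7 km
W1–W6: √((-138.7)² + (-34.1)²) = √(19237.690 + 1162.810) = 142.8 km
W1–W7: √((-78.3)² + (-125.6)²) = √(6130.890 + 15775.360) = 148.0 km
W2–W3: √((-166.2)² + (-209.3)²) = √(27622.440 + 43806.490) = 267.3 km
W2–W4: √((12.0)² + (-74.0)²) = √(144.000 + 5476.000) = 75.0 km
W2–W5: √((-136.4)² + (-196.2)²) = √(18604.960 + 38494.440) = 239.0 km
W2–W6: √((-148.2)² + (-36.5)²) = √(21963.240 + 1332.250) = 152.6 km
W2–W7: √((-87.8)² + (-128.0)²) = √(7708.840 + 16384.000) = 155.2 km
W3–W4: √((178.2)² + (135.3)²) = √(31755.240 + 18306.090) = 223.7 km
W3–W5: √((29.8)² + (13.1)²) = √(888.040 + 171.610) = 32.6 km
W3–W6: √((18.0)² + (172.8)²) = √(324.000 + 29859.840) = 173.7 km
W3–W7: √((78.4)² + (81.3)²) = √(6146.560 + 6609.690) = 112.9 km
W4–W5: √((-148.4)² + (-122.2)²) = √(22022.560 + 14932.840) = 192.2 km
W4–W6: √((-160.2)² + (37.5)²) = √(25664.040 + 1406.250) = 164.5 km
W4–W7: √((-99.8)² + (-54.0)²) = √(9960.040 + 2916.000) = 113.5 km
W5–W6: √((-11.8)² + (159.7)²) = √(139.240 + 25504.090) = 160.1 km
W5–W7: √((48.6)² + (68.2)²) = √(2361.960 + 4651.240) = 83.7 km
W6–W7: √((60.4)² + (-91.5)²) = √(3648.160 + 8372.250) = 109.6 km
Closest pair: W1–W2 at 9.8 km.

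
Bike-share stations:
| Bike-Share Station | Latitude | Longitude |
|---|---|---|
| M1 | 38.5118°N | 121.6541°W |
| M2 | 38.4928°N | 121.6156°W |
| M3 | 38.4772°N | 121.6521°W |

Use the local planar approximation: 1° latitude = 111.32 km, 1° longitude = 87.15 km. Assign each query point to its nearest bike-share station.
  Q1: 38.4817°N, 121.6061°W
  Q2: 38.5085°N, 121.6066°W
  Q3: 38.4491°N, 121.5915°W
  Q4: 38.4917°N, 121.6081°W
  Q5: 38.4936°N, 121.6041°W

Q1 at 38.4817°N, 121.6061°W:
  M1: 5.3597 km
  M2: 1.4874 km
  M3: 4.0401 km
  → nearest: M2 (1.4874 km)
Q2 at 38.5085°N, 121.6066°W:
  M1: 4.1559 km
  M2: 1.9157 km
  M3: 5.2787 km
  → nearest: M2 (1.9157 km)
Q3 at 38.4491°N, 121.5915°W:
  M1: 8.8589 km
  M2: 5.2987 km
  M3: 6.1382 km
  → nearest: M2 (5.2987 km)
Q4 at 38.4917°N, 121.6081°W:
  M1: 4.5911 km
  M2: 0.6650 km
  M3: 4.1605 km
  → nearest: M2 (0.6650 km)
Q5 at 38.4936°N, 121.6041°W:
  M1: 4.8055 km
  M2: 1.0062 km
  M3: 4.5642 km
  → nearest: M2 (1.0062 km)

Q1→M2; Q2→M2; Q3→M2; Q4→M2; Q5→M2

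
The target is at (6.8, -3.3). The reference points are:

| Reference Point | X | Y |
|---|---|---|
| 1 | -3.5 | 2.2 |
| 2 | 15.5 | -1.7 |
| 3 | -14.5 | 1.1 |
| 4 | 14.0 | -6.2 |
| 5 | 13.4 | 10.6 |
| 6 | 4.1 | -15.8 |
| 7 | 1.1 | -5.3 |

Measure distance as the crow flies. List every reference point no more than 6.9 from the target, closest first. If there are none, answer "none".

Distances from (6.8, -3.3):
1: 11.7
2: 8.8
3: 21.7
4: 7.8
5: 15.4
6: 12.8
7: 6.0
Threshold 6.9: 7 (6.0) is within range.

7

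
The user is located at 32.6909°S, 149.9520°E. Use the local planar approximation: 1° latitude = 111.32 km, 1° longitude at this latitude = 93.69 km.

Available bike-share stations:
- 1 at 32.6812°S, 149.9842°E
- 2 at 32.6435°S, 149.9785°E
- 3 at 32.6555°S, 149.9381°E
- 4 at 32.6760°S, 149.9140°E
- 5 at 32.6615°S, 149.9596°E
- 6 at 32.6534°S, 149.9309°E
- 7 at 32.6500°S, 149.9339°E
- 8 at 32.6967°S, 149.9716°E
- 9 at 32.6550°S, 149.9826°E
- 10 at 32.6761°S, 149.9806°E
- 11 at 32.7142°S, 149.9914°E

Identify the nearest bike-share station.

Distances from 32.6909°S, 149.9520°E:
1: √((0.0097·111.32)² + (0.0322·93.69)²) = √(1.165977 + 9.101191) = 3.2042 km
2: √((0.0474·111.32)² + (0.0265·93.69)²) = √(27.842170 + 6.164221) = 5.8315 km
3: √((0.0354·111.32)² + (-0.0139·93.69)²) = √(15.529337 + 1.695962) = 4.1503 km
4: √((0.0149·111.32)² + (-0.0380·93.69)²) = √(2.751180 + 12.675166) = 3.9276 km
5: √((0.0294·111.32)² + (0.0076·93.69)²) = √(10.711272 + 0.507007) = 3.3494 km
6: √((0.0375·111.32)² + (-0.0211·93.69)²) = √(17.426450 + 3.907972) = 4.6189 km
7: √((0.0409·111.32)² + (-0.0181·93.69)²) = √(20.729700 + 2.875700) = 4.8585 km
8: √((-0.0058·111.32)² + (0.0196·93.69)²) = √(0.416872 + 3.372086) = 1.9465 km
9: √((0.0359·111.32)² + (0.0306·93.69)²) = √(15.971117 + 8.219196) = 4.9184 km
10: √((0.0148·111.32)² + (0.0286·93.69)²) = √(2.714375 + 7.179902) = 3.1455 km
11: √((-0.0233·111.32)² + (0.0394·93.69)²) = √(6.727570 + 13.626331) = 4.5115 km
Minimum: 8 at 1.9465 km.

8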